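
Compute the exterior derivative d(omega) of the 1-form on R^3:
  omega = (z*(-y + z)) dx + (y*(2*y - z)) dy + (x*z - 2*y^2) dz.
d(omega) = (z) dx ∧ dy + (y - z) dx ∧ dz + (-3*y) dy ∧ dz

For a 1-form omega = sum_i f_i dx_i, the exterior derivative is
  d(omega) = sum_{i < j} (∂f_j/∂x_i - ∂f_i/∂x_j) dx_i ∧ dx_j.
  coefficient of dx ∧ dy: ∂f_2/∂x - ∂f_1/∂y = ∂(y*(2*y - z))/∂x - ∂(z*(-y + z))/∂y = z
  coefficient of dx ∧ dz: ∂f_3/∂x - ∂f_1/∂z = ∂(x*z - 2*y^2)/∂x - ∂(z*(-y + z))/∂z = y - z
  coefficient of dy ∧ dz: ∂f_3/∂y - ∂f_2/∂z = ∂(x*z - 2*y^2)/∂y - ∂(y*(2*y - z))/∂z = -3*y
Assembling: d(omega) = (z) dx ∧ dy + (y - z) dx ∧ dz + (-3*y) dy ∧ dz.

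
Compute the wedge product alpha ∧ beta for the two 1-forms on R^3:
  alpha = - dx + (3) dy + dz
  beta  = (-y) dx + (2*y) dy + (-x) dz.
alpha ∧ beta = (y) dx ∧ dy + (x + y) dx ∧ dz + (-3*x - 2*y) dy ∧ dz

Distribute the wedge, using dx_i ∧ dx_j = -dx_j ∧ dx_i and dx_i ∧ dx_i = 0. For each pair (i, j) with i < j, the coefficient of dx_i ∧ dx_j in alpha ∧ beta is (alpha_i * beta_j - alpha_j * beta_i). Collecting: alpha ∧ beta = (y) dx ∧ dy + (x + y) dx ∧ dz + (-3*x - 2*y) dy ∧ dz.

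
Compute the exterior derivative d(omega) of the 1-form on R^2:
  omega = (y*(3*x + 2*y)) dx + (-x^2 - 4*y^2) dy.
d(omega) = (-5*x - 4*y) dx ∧ dy

For a 1-form omega = sum_i f_i dx_i, the exterior derivative is
  d(omega) = sum_{i < j} (∂f_j/∂x_i - ∂f_i/∂x_j) dx_i ∧ dx_j.
  coefficient of dx ∧ dy: ∂f_2/∂x - ∂f_1/∂y = ∂(-x^2 - 4*y^2)/∂x - ∂(y*(3*x + 2*y))/∂y = -5*x - 4*y
Assembling: d(omega) = (-5*x - 4*y) dx ∧ dy.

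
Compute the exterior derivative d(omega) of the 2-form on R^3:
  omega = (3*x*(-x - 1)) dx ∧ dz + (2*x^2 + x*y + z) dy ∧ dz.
d(omega) = (4*x + y) dx ∧ dy ∧ dz

For a 2-form omega = sum_{i<j} g_{ij} dx_i ∧ dx_j, the exterior derivative is
  d(omega) = sum_{i<j} d(g_{ij}) ∧ dx_i ∧ dx_j = sum_{i<j, k} (∂g_{ij}/∂x_k) dx_k ∧ dx_i ∧ dx_j.
Expand each term, using dx_k ∧ dx_i ∧ dx_j = sgn(permutation) dx_{(a)} ∧ dx_{(b)} ∧ dx_{(c)} with (a < b < c) sorted:
  d(2*x^2 + x*y + z) includes (∂/∂x)(2*x^2 + x*y + z) dx = (4*x + y) dx, which multiplied by dy ∧ dz gives (4*x + y) dx ∧ dy ∧ dz
Collecting like 3-forms: d(omega) = (4*x + y) dx ∧ dy ∧ dz.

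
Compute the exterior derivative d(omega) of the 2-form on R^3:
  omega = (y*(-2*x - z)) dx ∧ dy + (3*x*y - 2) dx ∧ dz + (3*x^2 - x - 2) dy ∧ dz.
d(omega) = (3*x - y - 1) dx ∧ dy ∧ dz

For a 2-form omega = sum_{i<j} g_{ij} dx_i ∧ dx_j, the exterior derivative is
  d(omega) = sum_{i<j} d(g_{ij}) ∧ dx_i ∧ dx_j = sum_{i<j, k} (∂g_{ij}/∂x_k) dx_k ∧ dx_i ∧ dx_j.
Expand each term, using dx_k ∧ dx_i ∧ dx_j = sgn(permutation) dx_{(a)} ∧ dx_{(b)} ∧ dx_{(c)} with (a < b < c) sorted:
  d(y*(-2*x - z)) includes (∂/∂z)(y*(-2*x - z)) dz = (-y) dz, which multiplied by dx ∧ dy gives (-y) dx ∧ dy ∧ dz
  d(3*x*y - 2) includes (∂/∂y)(3*x*y - 2) dy = (3*x) dy, which multiplied by dx ∧ dz gives (-3*x) dx ∧ dy ∧ dz
  d(3*x^2 - x - 2) includes (∂/∂x)(3*x^2 - x - 2) dx = (6*x - 1) dx, which multiplied by dy ∧ dz gives (6*x - 1) dx ∧ dy ∧ dz
Collecting like 3-forms: d(omega) = (3*x - y - 1) dx ∧ dy ∧ dz.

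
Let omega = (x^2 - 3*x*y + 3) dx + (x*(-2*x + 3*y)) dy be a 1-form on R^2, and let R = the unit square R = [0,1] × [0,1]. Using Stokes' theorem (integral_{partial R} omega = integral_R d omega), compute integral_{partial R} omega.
integral_(partial R) omega = 1

Stokes: integral_partial_R omega = integral_R d omega with d omega = (∂Q/∂x - ∂P/∂y) dx ∧ dy.
  ∂Q/∂x = -4*x + 3*y
  ∂P/∂y = -3*x
  integrand = ∂Q/∂x - ∂P/∂y = -x + 3*y.
Integrating over R: integral_0^1 integral_0^1 (-x + 3*y) dx dy = 1.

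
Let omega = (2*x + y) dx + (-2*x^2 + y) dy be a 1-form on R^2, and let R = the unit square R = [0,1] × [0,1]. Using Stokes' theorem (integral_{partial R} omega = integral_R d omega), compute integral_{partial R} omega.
integral_(partial R) omega = -3

Stokes: integral_partial_R omega = integral_R d omega with d omega = (∂Q/∂x - ∂P/∂y) dx ∧ dy.
  ∂Q/∂x = -4*x
  ∂P/∂y = 1
  integrand = ∂Q/∂x - ∂P/∂y = -4*x - 1.
Integrating over R: integral_0^1 integral_0^1 (-4*x - 1) dx dy = -3.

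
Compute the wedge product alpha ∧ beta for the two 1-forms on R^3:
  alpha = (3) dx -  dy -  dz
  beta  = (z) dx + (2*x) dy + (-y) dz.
alpha ∧ beta = (6*x + z) dx ∧ dy + (-3*y + z) dx ∧ dz + (2*x + y) dy ∧ dz

Distribute the wedge, using dx_i ∧ dx_j = -dx_j ∧ dx_i and dx_i ∧ dx_i = 0. For each pair (i, j) with i < j, the coefficient of dx_i ∧ dx_j in alpha ∧ beta is (alpha_i * beta_j - alpha_j * beta_i). Collecting: alpha ∧ beta = (6*x + z) dx ∧ dy + (-3*y + z) dx ∧ dz + (2*x + y) dy ∧ dz.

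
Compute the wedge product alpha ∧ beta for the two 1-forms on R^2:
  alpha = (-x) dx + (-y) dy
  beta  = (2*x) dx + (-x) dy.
alpha ∧ beta = (x*(x + 2*y)) dx ∧ dy

Distribute the wedge, using dx_i ∧ dx_j = -dx_j ∧ dx_i and dx_i ∧ dx_i = 0. For each pair (i, j) with i < j, the coefficient of dx_i ∧ dx_j in alpha ∧ beta is (alpha_i * beta_j - alpha_j * beta_i). Collecting: alpha ∧ beta = (x*(x + 2*y)) dx ∧ dy.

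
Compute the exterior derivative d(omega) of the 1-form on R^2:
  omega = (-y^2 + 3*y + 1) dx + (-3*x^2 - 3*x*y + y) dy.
d(omega) = (-6*x - y - 3) dx ∧ dy

For a 1-form omega = sum_i f_i dx_i, the exterior derivative is
  d(omega) = sum_{i < j} (∂f_j/∂x_i - ∂f_i/∂x_j) dx_i ∧ dx_j.
  coefficient of dx ∧ dy: ∂f_2/∂x - ∂f_1/∂y = ∂(-3*x^2 - 3*x*y + y)/∂x - ∂(-y^2 + 3*y + 1)/∂y = -6*x - y - 3
Assembling: d(omega) = (-6*x - y - 3) dx ∧ dy.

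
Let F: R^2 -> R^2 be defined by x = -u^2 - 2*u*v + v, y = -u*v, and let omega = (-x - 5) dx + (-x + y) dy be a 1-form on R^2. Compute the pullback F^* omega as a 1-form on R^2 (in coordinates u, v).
F^* omega = (-2*u^3 - 7*u^2*v - 5*u*v^2 + 2*u*v + 10*u + 3*v^2 + 10*v) du + (-3*u^3 - 5*u^2*v + u^2 + 5*u*v + 10*u - v - 5) dv

Using F^*(f dg) = (f ∘ F) d(g ∘ F), substitute each coordinate x_i by F_i(u, v) in f_i, and replace dx_i by d F_i = (∂F_i/∂u) du + (∂F_i/∂v) dv.
  For the x component: f_1(F) = u^2 + 2*u*v - v - 5; d F_1 = (-2*u - 2*v) du + (1 - 2*u) dv
  For the y component: f_2(F) = u^2 + u*v - v; d F_2 = (-v) du + (-u) dv
Combining and collecting du, dv coefficients:
  coeff of du: -2*u^3 - 7*u^2*v - 5*u*v^2 + 2*u*v + 10*u + 3*v^2 + 10*v
  coeff of dv: -3*u^3 - 5*u^2*v + u^2 + 5*u*v + 10*u - v - 5
F^* omega = (-2*u^3 - 7*u^2*v - 5*u*v^2 + 2*u*v + 10*u + 3*v^2 + 10*v) du + (-3*u^3 - 5*u^2*v + u^2 + 5*u*v + 10*u - v - 5) dv.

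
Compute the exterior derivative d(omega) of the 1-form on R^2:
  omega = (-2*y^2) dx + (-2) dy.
d(omega) = (4*y) dx ∧ dy

For a 1-form omega = sum_i f_i dx_i, the exterior derivative is
  d(omega) = sum_{i < j} (∂f_j/∂x_i - ∂f_i/∂x_j) dx_i ∧ dx_j.
  coefficient of dx ∧ dy: ∂f_2/∂x - ∂f_1/∂y = ∂(-2)/∂x - ∂(-2*y^2)/∂y = 4*y
Assembling: d(omega) = (4*y) dx ∧ dy.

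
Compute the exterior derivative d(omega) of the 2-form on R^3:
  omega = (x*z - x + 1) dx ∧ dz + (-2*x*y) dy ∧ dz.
d(omega) = (-2*y) dx ∧ dy ∧ dz

For a 2-form omega = sum_{i<j} g_{ij} dx_i ∧ dx_j, the exterior derivative is
  d(omega) = sum_{i<j} d(g_{ij}) ∧ dx_i ∧ dx_j = sum_{i<j, k} (∂g_{ij}/∂x_k) dx_k ∧ dx_i ∧ dx_j.
Expand each term, using dx_k ∧ dx_i ∧ dx_j = sgn(permutation) dx_{(a)} ∧ dx_{(b)} ∧ dx_{(c)} with (a < b < c) sorted:
  d(-2*x*y) includes (∂/∂x)(-2*x*y) dx = (-2*y) dx, which multiplied by dy ∧ dz gives (-2*y) dx ∧ dy ∧ dz
Collecting like 3-forms: d(omega) = (-2*y) dx ∧ dy ∧ dz.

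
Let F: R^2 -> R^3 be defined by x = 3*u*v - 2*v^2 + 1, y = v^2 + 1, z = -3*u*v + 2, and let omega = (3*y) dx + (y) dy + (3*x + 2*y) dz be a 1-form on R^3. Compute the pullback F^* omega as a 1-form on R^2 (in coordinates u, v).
F^* omega = (3*v*(-9*u*v + 7*v^2 - 2)) du + (-27*u^2*v + 21*u*v^2 - 6*u - 10*v^3 - 10*v) dv

Using F^*(f dg) = (f ∘ F) d(g ∘ F), substitute each coordinate x_i by F_i(u, v) in f_i, and replace dx_i by d F_i = (∂F_i/∂u) du + (∂F_i/∂v) dv.
  For the x component: f_1(F) = 3*v^2 + 3; d F_1 = (3*v) du + (3*u - 4*v) dv
  For the y component: f_2(F) = v^2 + 1; d F_2 = (0) du + (2*v) dv
  For the z component: f_3(F) = 9*u*v - 4*v^2 + 5; d F_3 = (-3*v) du + (-3*u) dv
Combining and collecting du, dv coefficients:
  coeff of du: 3*v*(-9*u*v + 7*v^2 - 2)
  coeff of dv: -27*u^2*v + 21*u*v^2 - 6*u - 10*v^3 - 10*v
F^* omega = (3*v*(-9*u*v + 7*v^2 - 2)) du + (-27*u^2*v + 21*u*v^2 - 6*u - 10*v^3 - 10*v) dv.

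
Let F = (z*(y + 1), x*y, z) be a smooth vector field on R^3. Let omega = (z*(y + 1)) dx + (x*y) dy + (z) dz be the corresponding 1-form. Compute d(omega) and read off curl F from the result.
d(omega) = (0) dy ∧ dz + (y + 1) dz ∧ dx + (y - z) dx ∧ dy; curl F = (0, y + 1, y - z)

d omega = sum_{i<j} (∂f_j/∂x_i - ∂f_i/∂x_j) dx_i ∧ dx_j. Under the identification (dy ∧ dz, dz ∧ dx, dx ∧ dy) ↔ (e_x, e_y, e_z), the coefficients are exactly the components of curl F. Compute:
  ∂R/∂y - ∂Q/∂z = (0) - (0) = 0
  ∂P/∂z - ∂R/∂x = (y + 1) - (0) = y + 1
  ∂Q/∂x - ∂P/∂y = (y) - (z) = y - z.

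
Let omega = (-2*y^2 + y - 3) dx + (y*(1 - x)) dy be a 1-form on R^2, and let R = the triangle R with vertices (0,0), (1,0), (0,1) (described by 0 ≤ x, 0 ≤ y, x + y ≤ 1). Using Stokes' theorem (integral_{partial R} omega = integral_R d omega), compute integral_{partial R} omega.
integral_(partial R) omega = 0

Stokes: integral_partial_R omega = integral_R d omega with d omega = (∂Q/∂x - ∂P/∂y) dx ∧ dy.
  ∂Q/∂x = -y
  ∂P/∂y = 1 - 4*y
  integrand = ∂Q/∂x - ∂P/∂y = 3*y - 1.
Integrating over R: integral_0^1 integral_0^{1-x} (3*y - 1) dy dx = 0.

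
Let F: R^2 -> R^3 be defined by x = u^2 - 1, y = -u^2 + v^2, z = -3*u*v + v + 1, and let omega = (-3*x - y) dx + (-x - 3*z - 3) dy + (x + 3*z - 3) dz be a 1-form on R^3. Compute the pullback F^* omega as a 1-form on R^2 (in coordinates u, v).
F^* omega = (-2*u^3 - 21*u^2*v + 25*u*v^2 + 6*u*v + 16*u - 9*v^2 + 3*v) du + (-3*u^3 + 25*u^2*v + u^2 + 18*u*v^2 - 18*u*v + 3*u - 6*v^2 - 7*v - 1) dv

Using F^*(f dg) = (f ∘ F) d(g ∘ F), substitute each coordinate x_i by F_i(u, v) in f_i, and replace dx_i by d F_i = (∂F_i/∂u) du + (∂F_i/∂v) dv.
  For the x component: f_1(F) = -2*u^2 - v^2 + 3; d F_1 = (2*u) du + (0) dv
  For the y component: f_2(F) = -u^2 + 9*u*v - 3*v - 5; d F_2 = (-2*u) du + (2*v) dv
  For the z component: f_3(F) = u^2 - 9*u*v + 3*v - 1; d F_3 = (-3*v) du + (1 - 3*u) dv
Combining and collecting du, dv coefficients:
  coeff of du: -2*u^3 - 21*u^2*v + 25*u*v^2 + 6*u*v + 16*u - 9*v^2 + 3*v
  coeff of dv: -3*u^3 + 25*u^2*v + u^2 + 18*u*v^2 - 18*u*v + 3*u - 6*v^2 - 7*v - 1
F^* omega = (-2*u^3 - 21*u^2*v + 25*u*v^2 + 6*u*v + 16*u - 9*v^2 + 3*v) du + (-3*u^3 + 25*u^2*v + u^2 + 18*u*v^2 - 18*u*v + 3*u - 6*v^2 - 7*v - 1) dv.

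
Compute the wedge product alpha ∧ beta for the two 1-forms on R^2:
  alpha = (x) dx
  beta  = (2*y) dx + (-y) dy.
alpha ∧ beta = (-x*y) dx ∧ dy

Distribute the wedge, using dx_i ∧ dx_j = -dx_j ∧ dx_i and dx_i ∧ dx_i = 0. For each pair (i, j) with i < j, the coefficient of dx_i ∧ dx_j in alpha ∧ beta is (alpha_i * beta_j - alpha_j * beta_i). Collecting: alpha ∧ beta = (-x*y) dx ∧ dy.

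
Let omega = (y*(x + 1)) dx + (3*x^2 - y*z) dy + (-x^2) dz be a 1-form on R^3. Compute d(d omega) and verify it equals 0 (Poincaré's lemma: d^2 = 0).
d(d omega) = 0

Step 1: d omega = sum_{i<j} (∂f_j/∂x_i - ∂f_i/∂x_j) dx_i ∧ dx_j:
  coeff of dx ∧ dy: 5*x - 1
  coeff of dx ∧ dz: -2*x
  coeff of dy ∧ dz: y
Step 2: Apply d again to each 2-form coefficient. The only possible 3-form in R^3 is dx ∧ dy ∧ dz, with coefficient
  ∂(coeff of dy∧dz)/∂x - ∂(coeff of dx∧dz)/∂y + ∂(coeff of dx∧dy)/∂z
  = ∂/∂x (y) - ∂/∂y (-2*x) + ∂/∂z (5*x - 1).
Each of these terms simplifies to sums of mixed partials that cancel in pairs. The result is 0 (by equality of mixed partials for smooth functions — Schwarz / Clairaut).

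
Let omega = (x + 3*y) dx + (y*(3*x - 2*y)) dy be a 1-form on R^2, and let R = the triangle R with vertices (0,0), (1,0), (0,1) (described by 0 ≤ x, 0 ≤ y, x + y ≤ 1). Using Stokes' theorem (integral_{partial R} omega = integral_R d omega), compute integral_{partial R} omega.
integral_(partial R) omega = -1

Stokes: integral_partial_R omega = integral_R d omega with d omega = (∂Q/∂x - ∂P/∂y) dx ∧ dy.
  ∂Q/∂x = 3*y
  ∂P/∂y = 3
  integrand = ∂Q/∂x - ∂P/∂y = 3*y - 3.
Integrating over R: integral_0^1 integral_0^{1-x} (3*y - 3) dy dx = -1.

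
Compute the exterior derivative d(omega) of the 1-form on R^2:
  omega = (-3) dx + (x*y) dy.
d(omega) = (y) dx ∧ dy

For a 1-form omega = sum_i f_i dx_i, the exterior derivative is
  d(omega) = sum_{i < j} (∂f_j/∂x_i - ∂f_i/∂x_j) dx_i ∧ dx_j.
  coefficient of dx ∧ dy: ∂f_2/∂x - ∂f_1/∂y = ∂(x*y)/∂x - ∂(-3)/∂y = y
Assembling: d(omega) = (y) dx ∧ dy.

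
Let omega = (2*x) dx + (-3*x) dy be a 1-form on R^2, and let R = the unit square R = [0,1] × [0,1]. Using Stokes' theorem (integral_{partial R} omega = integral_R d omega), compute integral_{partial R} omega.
integral_(partial R) omega = -3

Stokes: integral_partial_R omega = integral_R d omega with d omega = (∂Q/∂x - ∂P/∂y) dx ∧ dy.
  ∂Q/∂x = -3
  ∂P/∂y = 0
  integrand = ∂Q/∂x - ∂P/∂y = -3.
Integrating over R: integral_0^1 integral_0^1 (-3) dx dy = -3.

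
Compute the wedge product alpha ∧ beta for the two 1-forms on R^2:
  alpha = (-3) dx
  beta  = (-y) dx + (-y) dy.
alpha ∧ beta = (3*y) dx ∧ dy

Distribute the wedge, using dx_i ∧ dx_j = -dx_j ∧ dx_i and dx_i ∧ dx_i = 0. For each pair (i, j) with i < j, the coefficient of dx_i ∧ dx_j in alpha ∧ beta is (alpha_i * beta_j - alpha_j * beta_i). Collecting: alpha ∧ beta = (3*y) dx ∧ dy.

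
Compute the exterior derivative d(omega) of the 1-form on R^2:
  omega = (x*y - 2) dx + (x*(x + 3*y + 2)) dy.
d(omega) = (x + 3*y + 2) dx ∧ dy

For a 1-form omega = sum_i f_i dx_i, the exterior derivative is
  d(omega) = sum_{i < j} (∂f_j/∂x_i - ∂f_i/∂x_j) dx_i ∧ dx_j.
  coefficient of dx ∧ dy: ∂f_2/∂x - ∂f_1/∂y = ∂(x*(x + 3*y + 2))/∂x - ∂(x*y - 2)/∂y = x + 3*y + 2
Assembling: d(omega) = (x + 3*y + 2) dx ∧ dy.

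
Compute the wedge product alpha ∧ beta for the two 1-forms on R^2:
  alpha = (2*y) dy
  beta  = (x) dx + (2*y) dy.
alpha ∧ beta = (-2*x*y) dx ∧ dy

Distribute the wedge, using dx_i ∧ dx_j = -dx_j ∧ dx_i and dx_i ∧ dx_i = 0. For each pair (i, j) with i < j, the coefficient of dx_i ∧ dx_j in alpha ∧ beta is (alpha_i * beta_j - alpha_j * beta_i). Collecting: alpha ∧ beta = (-2*x*y) dx ∧ dy.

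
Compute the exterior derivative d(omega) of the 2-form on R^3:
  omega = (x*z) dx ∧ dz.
d(omega) = 0

For a 2-form omega = sum_{i<j} g_{ij} dx_i ∧ dx_j, the exterior derivative is
  d(omega) = sum_{i<j} d(g_{ij}) ∧ dx_i ∧ dx_j = sum_{i<j, k} (∂g_{ij}/∂x_k) dx_k ∧ dx_i ∧ dx_j.
Expand each term, using dx_k ∧ dx_i ∧ dx_j = sgn(permutation) dx_{(a)} ∧ dx_{(b)} ∧ dx_{(c)} with (a < b < c) sorted:

Collecting like 3-forms: d(omega) = 0.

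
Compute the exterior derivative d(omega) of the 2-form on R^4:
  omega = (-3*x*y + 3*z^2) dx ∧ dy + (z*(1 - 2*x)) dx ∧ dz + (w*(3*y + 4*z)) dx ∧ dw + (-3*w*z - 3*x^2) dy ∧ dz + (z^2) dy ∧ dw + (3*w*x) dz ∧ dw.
d(omega) = (-6*x + 6*z) dx ∧ dy ∧ dz + (-3*w) dx ∧ dy ∧ dw + (-w) dx ∧ dz ∧ dw + (-5*z) dy ∧ dz ∧ dw

For a 2-form omega = sum_{i<j} g_{ij} dx_i ∧ dx_j, the exterior derivative is
  d(omega) = sum_{i<j} d(g_{ij}) ∧ dx_i ∧ dx_j = sum_{i<j, k} (∂g_{ij}/∂x_k) dx_k ∧ dx_i ∧ dx_j.
Expand each term, using dx_k ∧ dx_i ∧ dx_j = sgn(permutation) dx_{(a)} ∧ dx_{(b)} ∧ dx_{(c)} with (a < b < c) sorted:
  d(-3*x*y + 3*z^2) includes (∂/∂z)(-3*x*y + 3*z^2) dz = (6*z) dz, which multiplied by dx ∧ dy gives (6*z) dx ∧ dy ∧ dz
  d(w*(3*y + 4*z)) includes (∂/∂y)(w*(3*y + 4*z)) dy = (3*w) dy, which multiplied by dx ∧ dw gives (-3*w) dx ∧ dy ∧ dw
  d(w*(3*y + 4*z)) includes (∂/∂z)(w*(3*y + 4*z)) dz = (4*w) dz, which multiplied by dx ∧ dw gives (-4*w) dx ∧ dz ∧ dw
  d(-3*w*z - 3*x^2) includes (∂/∂x)(-3*w*z - 3*x^2) dx = (-6*x) dx, which multiplied by dy ∧ dz gives (-6*x) dx ∧ dy ∧ dz
  d(-3*w*z - 3*x^2) includes (∂/∂w)(-3*w*z - 3*x^2) dw = (-3*z) dw, which multiplied by dy ∧ dz gives (-3*z) dy ∧ dz ∧ dw
  d(z^2) includes (∂/∂z)(z^2) dz = (2*z) dz, which multiplied by dy ∧ dw gives (-2*z) dy ∧ dz ∧ dw
  d(3*w*x) includes (∂/∂x)(3*w*x) dx = (3*w) dx, which multiplied by dz ∧ dw gives (3*w) dx ∧ dz ∧ dw
Collecting like 3-forms: d(omega) = (-6*x + 6*z) dx ∧ dy ∧ dz + (-3*w) dx ∧ dy ∧ dw + (-w) dx ∧ dz ∧ dw + (-5*z) dy ∧ dz ∧ dw.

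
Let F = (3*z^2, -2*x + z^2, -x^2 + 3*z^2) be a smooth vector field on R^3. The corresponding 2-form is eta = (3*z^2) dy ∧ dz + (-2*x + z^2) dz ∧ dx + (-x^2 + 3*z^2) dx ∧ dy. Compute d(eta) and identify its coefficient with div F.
d(eta) = (6*z) dx ∧ dy ∧ dz; div F = 6*z

For a 2-form in R^3 of the form above, applying d gives a 3-form with coefficient ∂P/∂x + ∂Q/∂y + ∂R/∂z:
  ∂P/∂x = 0
  ∂Q/∂y = 0
  ∂R/∂z = 6*z
Sum = 6*z, which is exactly div F.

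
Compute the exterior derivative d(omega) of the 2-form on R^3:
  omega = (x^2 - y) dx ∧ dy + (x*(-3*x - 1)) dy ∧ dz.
d(omega) = (-6*x - 1) dx ∧ dy ∧ dz

For a 2-form omega = sum_{i<j} g_{ij} dx_i ∧ dx_j, the exterior derivative is
  d(omega) = sum_{i<j} d(g_{ij}) ∧ dx_i ∧ dx_j = sum_{i<j, k} (∂g_{ij}/∂x_k) dx_k ∧ dx_i ∧ dx_j.
Expand each term, using dx_k ∧ dx_i ∧ dx_j = sgn(permutation) dx_{(a)} ∧ dx_{(b)} ∧ dx_{(c)} with (a < b < c) sorted:
  d(x*(-3*x - 1)) includes (∂/∂x)(x*(-3*x - 1)) dx = (-6*x - 1) dx, which multiplied by dy ∧ dz gives (-6*x - 1) dx ∧ dy ∧ dz
Collecting like 3-forms: d(omega) = (-6*x - 1) dx ∧ dy ∧ dz.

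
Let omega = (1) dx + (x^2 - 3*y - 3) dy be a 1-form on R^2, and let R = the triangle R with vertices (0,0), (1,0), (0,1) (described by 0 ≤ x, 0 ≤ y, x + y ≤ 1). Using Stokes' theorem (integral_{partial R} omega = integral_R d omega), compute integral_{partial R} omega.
integral_(partial R) omega = 1/3

Stokes: integral_partial_R omega = integral_R d omega with d omega = (∂Q/∂x - ∂P/∂y) dx ∧ dy.
  ∂Q/∂x = 2*x
  ∂P/∂y = 0
  integrand = ∂Q/∂x - ∂P/∂y = 2*x.
Integrating over R: integral_0^1 integral_0^{1-x} (2*x) dy dx = 1/3.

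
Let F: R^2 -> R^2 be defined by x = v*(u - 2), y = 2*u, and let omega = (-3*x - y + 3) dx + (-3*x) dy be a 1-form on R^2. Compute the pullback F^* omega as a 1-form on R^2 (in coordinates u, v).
F^* omega = (v*(-3*u*v - 8*u + 6*v + 15)) du + (-3*u^2*v - 2*u^2 + 12*u*v + 7*u - 12*v - 6) dv

Using F^*(f dg) = (f ∘ F) d(g ∘ F), substitute each coordinate x_i by F_i(u, v) in f_i, and replace dx_i by d F_i = (∂F_i/∂u) du + (∂F_i/∂v) dv.
  For the x component: f_1(F) = -3*u*v - 2*u + 6*v + 3; d F_1 = (v) du + (u - 2) dv
  For the y component: f_2(F) = 3*v*(2 - u); d F_2 = (2) du + (0) dv
Combining and collecting du, dv coefficients:
  coeff of du: v*(-3*u*v - 8*u + 6*v + 15)
  coeff of dv: -3*u^2*v - 2*u^2 + 12*u*v + 7*u - 12*v - 6
F^* omega = (v*(-3*u*v - 8*u + 6*v + 15)) du + (-3*u^2*v - 2*u^2 + 12*u*v + 7*u - 12*v - 6) dv.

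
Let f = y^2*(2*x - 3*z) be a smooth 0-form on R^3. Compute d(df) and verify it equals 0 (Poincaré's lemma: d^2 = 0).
d(df) = 0

Step 1: df = sum_i (∂f/∂x_i) dx_i = (2*y^2) dx + (2*y*(2*x - 3*z)) dy + (-3*y^2) dz.
Step 2: Apply d again. Using the 1-form formula, the coefficient of dx ∧ dy in d(df) is ∂^2 f/∂x ∂y - ∂^2 f/∂y ∂x = (4*y) - (4*y) = 0 (equality of mixed partials for smooth f).
Similarly for dx ∧ dz and dy ∧ dz — all coefficients vanish. So d(df) = 0.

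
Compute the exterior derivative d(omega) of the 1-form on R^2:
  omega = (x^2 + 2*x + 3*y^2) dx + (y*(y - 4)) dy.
d(omega) = (-6*y) dx ∧ dy

For a 1-form omega = sum_i f_i dx_i, the exterior derivative is
  d(omega) = sum_{i < j} (∂f_j/∂x_i - ∂f_i/∂x_j) dx_i ∧ dx_j.
  coefficient of dx ∧ dy: ∂f_2/∂x - ∂f_1/∂y = ∂(y*(y - 4))/∂x - ∂(x^2 + 2*x + 3*y^2)/∂y = -6*y
Assembling: d(omega) = (-6*y) dx ∧ dy.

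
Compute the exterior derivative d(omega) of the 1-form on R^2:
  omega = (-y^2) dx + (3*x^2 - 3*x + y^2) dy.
d(omega) = (6*x + 2*y - 3) dx ∧ dy

For a 1-form omega = sum_i f_i dx_i, the exterior derivative is
  d(omega) = sum_{i < j} (∂f_j/∂x_i - ∂f_i/∂x_j) dx_i ∧ dx_j.
  coefficient of dx ∧ dy: ∂f_2/∂x - ∂f_1/∂y = ∂(3*x^2 - 3*x + y^2)/∂x - ∂(-y^2)/∂y = 6*x + 2*y - 3
Assembling: d(omega) = (6*x + 2*y - 3) dx ∧ dy.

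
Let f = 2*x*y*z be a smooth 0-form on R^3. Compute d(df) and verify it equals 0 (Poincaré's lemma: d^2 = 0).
d(df) = 0

Step 1: df = sum_i (∂f/∂x_i) dx_i = (2*y*z) dx + (2*x*z) dy + (2*x*y) dz.
Step 2: Apply d again. Using the 1-form formula, the coefficient of dx ∧ dy in d(df) is ∂^2 f/∂x ∂y - ∂^2 f/∂y ∂x = (2*z) - (2*z) = 0 (equality of mixed partials for smooth f).
Similarly for dx ∧ dz and dy ∧ dz — all coefficients vanish. So d(df) = 0.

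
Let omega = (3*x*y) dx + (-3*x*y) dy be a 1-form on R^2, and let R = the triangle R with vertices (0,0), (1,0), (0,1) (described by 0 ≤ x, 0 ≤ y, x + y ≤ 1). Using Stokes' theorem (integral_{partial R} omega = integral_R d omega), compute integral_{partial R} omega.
integral_(partial R) omega = -1

Stokes: integral_partial_R omega = integral_R d omega with d omega = (∂Q/∂x - ∂P/∂y) dx ∧ dy.
  ∂Q/∂x = -3*y
  ∂P/∂y = 3*x
  integrand = ∂Q/∂x - ∂P/∂y = -3*x - 3*y.
Integrating over R: integral_0^1 integral_0^{1-x} (-3*x - 3*y) dy dx = -1.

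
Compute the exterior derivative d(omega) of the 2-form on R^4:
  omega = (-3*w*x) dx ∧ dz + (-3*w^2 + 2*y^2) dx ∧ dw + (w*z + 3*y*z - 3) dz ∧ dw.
d(omega) = (-3*x) dx ∧ dz ∧ dw + (-4*y) dx ∧ dy ∧ dw + (3*z) dy ∧ dz ∧ dw

For a 2-form omega = sum_{i<j} g_{ij} dx_i ∧ dx_j, the exterior derivative is
  d(omega) = sum_{i<j} d(g_{ij}) ∧ dx_i ∧ dx_j = sum_{i<j, k} (∂g_{ij}/∂x_k) dx_k ∧ dx_i ∧ dx_j.
Expand each term, using dx_k ∧ dx_i ∧ dx_j = sgn(permutation) dx_{(a)} ∧ dx_{(b)} ∧ dx_{(c)} with (a < b < c) sorted:
  d(-3*w*x) includes (∂/∂w)(-3*w*x) dw = (-3*x) dw, which multiplied by dx ∧ dz gives (-3*x) dx ∧ dz ∧ dw
  d(-3*w^2 + 2*y^2) includes (∂/∂y)(-3*w^2 + 2*y^2) dy = (4*y) dy, which multiplied by dx ∧ dw gives (-4*y) dx ∧ dy ∧ dw
  d(w*z + 3*y*z - 3) includes (∂/∂y)(w*z + 3*y*z - 3) dy = (3*z) dy, which multiplied by dz ∧ dw gives (3*z) dy ∧ dz ∧ dw
Collecting like 3-forms: d(omega) = (-3*x) dx ∧ dz ∧ dw + (-4*y) dx ∧ dy ∧ dw + (3*z) dy ∧ dz ∧ dw.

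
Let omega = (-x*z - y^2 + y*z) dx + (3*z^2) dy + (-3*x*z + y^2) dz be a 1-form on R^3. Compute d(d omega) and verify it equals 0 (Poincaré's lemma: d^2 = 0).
d(d omega) = 0

Step 1: d omega = sum_{i<j} (∂f_j/∂x_i - ∂f_i/∂x_j) dx_i ∧ dx_j:
  coeff of dx ∧ dy: 2*y - z
  coeff of dx ∧ dz: x - y - 3*z
  coeff of dy ∧ dz: 2*y - 6*z
Step 2: Apply d again to each 2-form coefficient. The only possible 3-form in R^3 is dx ∧ dy ∧ dz, with coefficient
  ∂(coeff of dy∧dz)/∂x - ∂(coeff of dx∧dz)/∂y + ∂(coeff of dx∧dy)/∂z
  = ∂/∂x (2*y - 6*z) - ∂/∂y (x - y - 3*z) + ∂/∂z (2*y - z).
Each of these terms simplifies to sums of mixed partials that cancel in pairs. The result is 0 (by equality of mixed partials for smooth functions — Schwarz / Clairaut).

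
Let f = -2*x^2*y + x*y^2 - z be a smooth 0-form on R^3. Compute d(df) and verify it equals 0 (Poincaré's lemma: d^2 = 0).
d(df) = 0

Step 1: df = sum_i (∂f/∂x_i) dx_i = (y*(-4*x + y)) dx + (2*x*(-x + y)) dy + (-1) dz.
Step 2: Apply d again. Using the 1-form formula, the coefficient of dx ∧ dy in d(df) is ∂^2 f/∂x ∂y - ∂^2 f/∂y ∂x = (-4*x + 2*y) - (-4*x + 2*y) = 0 (equality of mixed partials for smooth f).
Similarly for dx ∧ dz and dy ∧ dz — all coefficients vanish. So d(df) = 0.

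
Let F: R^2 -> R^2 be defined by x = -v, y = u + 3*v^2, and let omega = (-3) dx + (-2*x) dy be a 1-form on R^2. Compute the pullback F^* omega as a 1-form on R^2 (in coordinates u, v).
F^* omega = (2*v) du + (12*v^2 + 3) dv

Using F^*(f dg) = (f ∘ F) d(g ∘ F), substitute each coordinate x_i by F_i(u, v) in f_i, and replace dx_i by d F_i = (∂F_i/∂u) du + (∂F_i/∂v) dv.
  For the x component: f_1(F) = -3; d F_1 = (0) du + (-1) dv
  For the y component: f_2(F) = 2*v; d F_2 = (1) du + (6*v) dv
Combining and collecting du, dv coefficients:
  coeff of du: 2*v
  coeff of dv: 12*v^2 + 3
F^* omega = (2*v) du + (12*v^2 + 3) dv.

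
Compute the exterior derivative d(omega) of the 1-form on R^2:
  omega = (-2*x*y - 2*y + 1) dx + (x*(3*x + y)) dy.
d(omega) = (8*x + y + 2) dx ∧ dy

For a 1-form omega = sum_i f_i dx_i, the exterior derivative is
  d(omega) = sum_{i < j} (∂f_j/∂x_i - ∂f_i/∂x_j) dx_i ∧ dx_j.
  coefficient of dx ∧ dy: ∂f_2/∂x - ∂f_1/∂y = ∂(x*(3*x + y))/∂x - ∂(-2*x*y - 2*y + 1)/∂y = 8*x + y + 2
Assembling: d(omega) = (8*x + y + 2) dx ∧ dy.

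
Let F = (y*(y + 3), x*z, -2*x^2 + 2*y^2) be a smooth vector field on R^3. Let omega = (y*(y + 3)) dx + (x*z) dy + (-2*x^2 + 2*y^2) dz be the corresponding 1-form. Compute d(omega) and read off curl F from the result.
d(omega) = (-x + 4*y) dy ∧ dz + (4*x) dz ∧ dx + (-2*y + z - 3) dx ∧ dy; curl F = (-x + 4*y, 4*x, -2*y + z - 3)

d omega = sum_{i<j} (∂f_j/∂x_i - ∂f_i/∂x_j) dx_i ∧ dx_j. Under the identification (dy ∧ dz, dz ∧ dx, dx ∧ dy) ↔ (e_x, e_y, e_z), the coefficients are exactly the components of curl F. Compute:
  ∂R/∂y - ∂Q/∂z = (4*y) - (x) = -x + 4*y
  ∂P/∂z - ∂R/∂x = (0) - (-4*x) = 4*x
  ∂Q/∂x - ∂P/∂y = (z) - (2*y + 3) = -2*y + z - 3.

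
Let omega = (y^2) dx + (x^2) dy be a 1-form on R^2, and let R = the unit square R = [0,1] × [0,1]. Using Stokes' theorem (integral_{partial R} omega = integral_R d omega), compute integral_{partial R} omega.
integral_(partial R) omega = 0

Stokes: integral_partial_R omega = integral_R d omega with d omega = (∂Q/∂x - ∂P/∂y) dx ∧ dy.
  ∂Q/∂x = 2*x
  ∂P/∂y = 2*y
  integrand = ∂Q/∂x - ∂P/∂y = 2*x - 2*y.
Integrating over R: integral_0^1 integral_0^1 (2*x - 2*y) dx dy = 0.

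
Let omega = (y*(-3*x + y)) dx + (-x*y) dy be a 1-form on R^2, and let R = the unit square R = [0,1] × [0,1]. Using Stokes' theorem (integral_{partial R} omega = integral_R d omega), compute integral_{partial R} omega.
integral_(partial R) omega = 0

Stokes: integral_partial_R omega = integral_R d omega with d omega = (∂Q/∂x - ∂P/∂y) dx ∧ dy.
  ∂Q/∂x = -y
  ∂P/∂y = -3*x + 2*y
  integrand = ∂Q/∂x - ∂P/∂y = 3*x - 3*y.
Integrating over R: integral_0^1 integral_0^1 (3*x - 3*y) dx dy = 0.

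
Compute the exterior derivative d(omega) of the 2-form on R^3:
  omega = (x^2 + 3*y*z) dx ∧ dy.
d(omega) = (3*y) dx ∧ dy ∧ dz

For a 2-form omega = sum_{i<j} g_{ij} dx_i ∧ dx_j, the exterior derivative is
  d(omega) = sum_{i<j} d(g_{ij}) ∧ dx_i ∧ dx_j = sum_{i<j, k} (∂g_{ij}/∂x_k) dx_k ∧ dx_i ∧ dx_j.
Expand each term, using dx_k ∧ dx_i ∧ dx_j = sgn(permutation) dx_{(a)} ∧ dx_{(b)} ∧ dx_{(c)} with (a < b < c) sorted:
  d(x^2 + 3*y*z) includes (∂/∂z)(x^2 + 3*y*z) dz = (3*y) dz, which multiplied by dx ∧ dy gives (3*y) dx ∧ dy ∧ dz
Collecting like 3-forms: d(omega) = (3*y) dx ∧ dy ∧ dz.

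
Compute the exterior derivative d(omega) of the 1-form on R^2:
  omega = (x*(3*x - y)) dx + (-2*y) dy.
d(omega) = (x) dx ∧ dy

For a 1-form omega = sum_i f_i dx_i, the exterior derivative is
  d(omega) = sum_{i < j} (∂f_j/∂x_i - ∂f_i/∂x_j) dx_i ∧ dx_j.
  coefficient of dx ∧ dy: ∂f_2/∂x - ∂f_1/∂y = ∂(-2*y)/∂x - ∂(x*(3*x - y))/∂y = x
Assembling: d(omega) = (x) dx ∧ dy.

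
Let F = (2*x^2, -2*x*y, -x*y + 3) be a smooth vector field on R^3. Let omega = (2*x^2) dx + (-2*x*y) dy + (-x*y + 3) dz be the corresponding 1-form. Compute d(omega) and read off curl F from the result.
d(omega) = (-x) dy ∧ dz + (y) dz ∧ dx + (-2*y) dx ∧ dy; curl F = (-x, y, -2*y)

d omega = sum_{i<j} (∂f_j/∂x_i - ∂f_i/∂x_j) dx_i ∧ dx_j. Under the identification (dy ∧ dz, dz ∧ dx, dx ∧ dy) ↔ (e_x, e_y, e_z), the coefficients are exactly the components of curl F. Compute:
  ∂R/∂y - ∂Q/∂z = (-x) - (0) = -x
  ∂P/∂z - ∂R/∂x = (0) - (-y) = y
  ∂Q/∂x - ∂P/∂y = (-2*y) - (0) = -2*y.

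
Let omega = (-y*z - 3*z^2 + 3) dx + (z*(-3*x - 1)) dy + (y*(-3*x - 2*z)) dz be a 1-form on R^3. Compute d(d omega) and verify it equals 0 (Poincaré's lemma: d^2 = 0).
d(d omega) = 0

Step 1: d omega = sum_{i<j} (∂f_j/∂x_i - ∂f_i/∂x_j) dx_i ∧ dx_j:
  coeff of dx ∧ dy: -2*z
  coeff of dx ∧ dz: -2*y + 6*z
  coeff of dy ∧ dz: 1 - 2*z
Step 2: Apply d again to each 2-form coefficient. The only possible 3-form in R^3 is dx ∧ dy ∧ dz, with coefficient
  ∂(coeff of dy∧dz)/∂x - ∂(coeff of dx∧dz)/∂y + ∂(coeff of dx∧dy)/∂z
  = ∂/∂x (1 - 2*z) - ∂/∂y (-2*y + 6*z) + ∂/∂z (-2*z).
Each of these terms simplifies to sums of mixed partials that cancel in pairs. The result is 0 (by equality of mixed partials for smooth functions — Schwarz / Clairaut).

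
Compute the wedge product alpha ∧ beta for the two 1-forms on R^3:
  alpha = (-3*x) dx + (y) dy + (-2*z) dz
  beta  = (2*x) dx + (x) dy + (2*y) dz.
alpha ∧ beta = (-x*(3*x + 2*y)) dx ∧ dy + (2*x*(-3*y + 2*z)) dx ∧ dz + (2*x*z + 2*y^2) dy ∧ dz

Distribute the wedge, using dx_i ∧ dx_j = -dx_j ∧ dx_i and dx_i ∧ dx_i = 0. For each pair (i, j) with i < j, the coefficient of dx_i ∧ dx_j in alpha ∧ beta is (alpha_i * beta_j - alpha_j * beta_i). Collecting: alpha ∧ beta = (-x*(3*x + 2*y)) dx ∧ dy + (2*x*(-3*y + 2*z)) dx ∧ dz + (2*x*z + 2*y^2) dy ∧ dz.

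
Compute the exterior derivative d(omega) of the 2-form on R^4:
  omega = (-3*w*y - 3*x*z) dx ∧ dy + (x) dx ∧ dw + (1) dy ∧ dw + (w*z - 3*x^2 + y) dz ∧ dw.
d(omega) = (-3*x) dx ∧ dy ∧ dz + (-3*y) dx ∧ dy ∧ dw + (-6*x) dx ∧ dz ∧ dw + (1) dy ∧ dz ∧ dw

For a 2-form omega = sum_{i<j} g_{ij} dx_i ∧ dx_j, the exterior derivative is
  d(omega) = sum_{i<j} d(g_{ij}) ∧ dx_i ∧ dx_j = sum_{i<j, k} (∂g_{ij}/∂x_k) dx_k ∧ dx_i ∧ dx_j.
Expand each term, using dx_k ∧ dx_i ∧ dx_j = sgn(permutation) dx_{(a)} ∧ dx_{(b)} ∧ dx_{(c)} with (a < b < c) sorted:
  d(-3*w*y - 3*x*z) includes (∂/∂z)(-3*w*y - 3*x*z) dz = (-3*x) dz, which multiplied by dx ∧ dy gives (-3*x) dx ∧ dy ∧ dz
  d(-3*w*y - 3*x*z) includes (∂/∂w)(-3*w*y - 3*x*z) dw = (-3*y) dw, which multiplied by dx ∧ dy gives (-3*y) dx ∧ dy ∧ dw
  d(w*z - 3*x^2 + y) includes (∂/∂x)(w*z - 3*x^2 + y) dx = (-6*x) dx, which multiplied by dz ∧ dw gives (-6*x) dx ∧ dz ∧ dw
  d(w*z - 3*x^2 + y) includes (∂/∂y)(w*z - 3*x^2 + y) dy = (1) dy, which multiplied by dz ∧ dw gives (1) dy ∧ dz ∧ dw
Collecting like 3-forms: d(omega) = (-3*x) dx ∧ dy ∧ dz + (-3*y) dx ∧ dy ∧ dw + (-6*x) dx ∧ dz ∧ dw + (1) dy ∧ dz ∧ dw.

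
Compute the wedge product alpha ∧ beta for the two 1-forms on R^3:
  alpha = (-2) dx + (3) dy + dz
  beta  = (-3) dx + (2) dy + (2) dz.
alpha ∧ beta = (5) dx ∧ dy + (-1) dx ∧ dz + (4) dy ∧ dz

Distribute the wedge, using dx_i ∧ dx_j = -dx_j ∧ dx_i and dx_i ∧ dx_i = 0. For each pair (i, j) with i < j, the coefficient of dx_i ∧ dx_j in alpha ∧ beta is (alpha_i * beta_j - alpha_j * beta_i). Collecting: alpha ∧ beta = (5) dx ∧ dy + (-1) dx ∧ dz + (4) dy ∧ dz.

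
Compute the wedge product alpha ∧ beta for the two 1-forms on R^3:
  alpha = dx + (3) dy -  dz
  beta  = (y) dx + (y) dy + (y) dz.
alpha ∧ beta = (-2*y) dx ∧ dy + (2*y) dx ∧ dz + (4*y) dy ∧ dz

Distribute the wedge, using dx_i ∧ dx_j = -dx_j ∧ dx_i and dx_i ∧ dx_i = 0. For each pair (i, j) with i < j, the coefficient of dx_i ∧ dx_j in alpha ∧ beta is (alpha_i * beta_j - alpha_j * beta_i). Collecting: alpha ∧ beta = (-2*y) dx ∧ dy + (2*y) dx ∧ dz + (4*y) dy ∧ dz.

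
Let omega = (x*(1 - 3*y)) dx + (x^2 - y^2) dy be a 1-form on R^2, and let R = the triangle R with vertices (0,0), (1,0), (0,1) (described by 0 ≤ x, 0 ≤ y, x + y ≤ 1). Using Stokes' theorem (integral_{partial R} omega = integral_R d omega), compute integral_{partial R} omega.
integral_(partial R) omega = 5/6

Stokes: integral_partial_R omega = integral_R d omega with d omega = (∂Q/∂x - ∂P/∂y) dx ∧ dy.
  ∂Q/∂x = 2*x
  ∂P/∂y = -3*x
  integrand = ∂Q/∂x - ∂P/∂y = 5*x.
Integrating over R: integral_0^1 integral_0^{1-x} (5*x) dy dx = 5/6.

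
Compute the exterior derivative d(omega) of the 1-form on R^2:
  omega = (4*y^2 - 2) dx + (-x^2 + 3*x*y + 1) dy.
d(omega) = (-2*x - 5*y) dx ∧ dy

For a 1-form omega = sum_i f_i dx_i, the exterior derivative is
  d(omega) = sum_{i < j} (∂f_j/∂x_i - ∂f_i/∂x_j) dx_i ∧ dx_j.
  coefficient of dx ∧ dy: ∂f_2/∂x - ∂f_1/∂y = ∂(-x^2 + 3*x*y + 1)/∂x - ∂(4*y^2 - 2)/∂y = -2*x - 5*y
Assembling: d(omega) = (-2*x - 5*y) dx ∧ dy.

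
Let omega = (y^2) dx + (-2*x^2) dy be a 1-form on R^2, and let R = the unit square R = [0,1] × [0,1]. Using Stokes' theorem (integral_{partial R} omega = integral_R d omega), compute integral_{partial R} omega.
integral_(partial R) omega = -3

Stokes: integral_partial_R omega = integral_R d omega with d omega = (∂Q/∂x - ∂P/∂y) dx ∧ dy.
  ∂Q/∂x = -4*x
  ∂P/∂y = 2*y
  integrand = ∂Q/∂x - ∂P/∂y = -4*x - 2*y.
Integrating over R: integral_0^1 integral_0^1 (-4*x - 2*y) dx dy = -3.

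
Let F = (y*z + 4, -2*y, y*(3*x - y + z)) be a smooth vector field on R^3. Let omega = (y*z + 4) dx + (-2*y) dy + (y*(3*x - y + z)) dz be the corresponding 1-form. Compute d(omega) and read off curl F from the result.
d(omega) = (3*x - 2*y + z) dy ∧ dz + (-2*y) dz ∧ dx + (-z) dx ∧ dy; curl F = (3*x - 2*y + z, -2*y, -z)

d omega = sum_{i<j} (∂f_j/∂x_i - ∂f_i/∂x_j) dx_i ∧ dx_j. Under the identification (dy ∧ dz, dz ∧ dx, dx ∧ dy) ↔ (e_x, e_y, e_z), the coefficients are exactly the components of curl F. Compute:
  ∂R/∂y - ∂Q/∂z = (3*x - 2*y + z) - (0) = 3*x - 2*y + z
  ∂P/∂z - ∂R/∂x = (y) - (3*y) = -2*y
  ∂Q/∂x - ∂P/∂y = (0) - (z) = -z.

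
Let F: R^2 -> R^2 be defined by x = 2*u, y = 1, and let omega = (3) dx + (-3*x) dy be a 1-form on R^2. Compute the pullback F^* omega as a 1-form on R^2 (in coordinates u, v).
F^* omega = (6) du

Using F^*(f dg) = (f ∘ F) d(g ∘ F), substitute each coordinate x_i by F_i(u, v) in f_i, and replace dx_i by d F_i = (∂F_i/∂u) du + (∂F_i/∂v) dv.
  For the x component: f_1(F) = 3; d F_1 = (2) du + (0) dv
  For the y component: f_2(F) = -6*u; d F_2 = (0) du + (0) dv
Combining and collecting du, dv coefficients:
  coeff of du: 6
  coeff of dv: 0
F^* omega = (6) du.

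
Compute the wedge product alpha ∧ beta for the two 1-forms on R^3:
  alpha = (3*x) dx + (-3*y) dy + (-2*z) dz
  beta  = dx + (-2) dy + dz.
alpha ∧ beta = (-6*x + 3*y) dx ∧ dy + (3*x + 2*z) dx ∧ dz + (-3*y - 4*z) dy ∧ dz

Distribute the wedge, using dx_i ∧ dx_j = -dx_j ∧ dx_i and dx_i ∧ dx_i = 0. For each pair (i, j) with i < j, the coefficient of dx_i ∧ dx_j in alpha ∧ beta is (alpha_i * beta_j - alpha_j * beta_i). Collecting: alpha ∧ beta = (-6*x + 3*y) dx ∧ dy + (3*x + 2*z) dx ∧ dz + (-3*y - 4*z) dy ∧ dz.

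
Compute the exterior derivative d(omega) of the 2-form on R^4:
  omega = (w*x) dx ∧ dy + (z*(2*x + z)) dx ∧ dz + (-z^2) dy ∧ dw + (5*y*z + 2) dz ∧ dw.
d(omega) = (x) dx ∧ dy ∧ dw + (7*z) dy ∧ dz ∧ dw

For a 2-form omega = sum_{i<j} g_{ij} dx_i ∧ dx_j, the exterior derivative is
  d(omega) = sum_{i<j} d(g_{ij}) ∧ dx_i ∧ dx_j = sum_{i<j, k} (∂g_{ij}/∂x_k) dx_k ∧ dx_i ∧ dx_j.
Expand each term, using dx_k ∧ dx_i ∧ dx_j = sgn(permutation) dx_{(a)} ∧ dx_{(b)} ∧ dx_{(c)} with (a < b < c) sorted:
  d(w*x) includes (∂/∂w)(w*x) dw = (x) dw, which multiplied by dx ∧ dy gives (x) dx ∧ dy ∧ dw
  d(-z^2) includes (∂/∂z)(-z^2) dz = (-2*z) dz, which multiplied by dy ∧ dw gives (2*z) dy ∧ dz ∧ dw
  d(5*y*z + 2) includes (∂/∂y)(5*y*z + 2) dy = (5*z) dy, which multiplied by dz ∧ dw gives (5*z) dy ∧ dz ∧ dw
Collecting like 3-forms: d(omega) = (x) dx ∧ dy ∧ dw + (7*z) dy ∧ dz ∧ dw.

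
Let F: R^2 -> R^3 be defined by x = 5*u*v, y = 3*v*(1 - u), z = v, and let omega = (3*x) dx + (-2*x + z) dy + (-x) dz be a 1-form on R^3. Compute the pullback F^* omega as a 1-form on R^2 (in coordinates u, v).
F^* omega = (v^2*(105*u - 3)) du + (v*(105*u^2 - 38*u + 3)) dv

Using F^*(f dg) = (f ∘ F) d(g ∘ F), substitute each coordinate x_i by F_i(u, v) in f_i, and replace dx_i by d F_i = (∂F_i/∂u) du + (∂F_i/∂v) dv.
  For the x component: f_1(F) = 15*u*v; d F_1 = (5*v) du + (5*u) dv
  For the y component: f_2(F) = v*(1 - 10*u); d F_2 = (-3*v) du + (3 - 3*u) dv
  For the z component: f_3(F) = -5*u*v; d F_3 = (0) du + (1) dv
Combining and collecting du, dv coefficients:
  coeff of du: v^2*(105*u - 3)
  coeff of dv: v*(105*u^2 - 38*u + 3)
F^* omega = (v^2*(105*u - 3)) du + (v*(105*u^2 - 38*u + 3)) dv.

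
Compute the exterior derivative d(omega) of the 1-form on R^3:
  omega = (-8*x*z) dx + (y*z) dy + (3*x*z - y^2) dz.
d(omega) = (8*x + 3*z) dx ∧ dz + (-3*y) dy ∧ dz

For a 1-form omega = sum_i f_i dx_i, the exterior derivative is
  d(omega) = sum_{i < j} (∂f_j/∂x_i - ∂f_i/∂x_j) dx_i ∧ dx_j.
  coefficient of dx ∧ dz: ∂f_3/∂x - ∂f_1/∂z = ∂(3*x*z - y^2)/∂x - ∂(-8*x*z)/∂z = 8*x + 3*z
  coefficient of dy ∧ dz: ∂f_3/∂y - ∂f_2/∂z = ∂(3*x*z - y^2)/∂y - ∂(y*z)/∂z = -3*y
Assembling: d(omega) = (8*x + 3*z) dx ∧ dz + (-3*y) dy ∧ dz.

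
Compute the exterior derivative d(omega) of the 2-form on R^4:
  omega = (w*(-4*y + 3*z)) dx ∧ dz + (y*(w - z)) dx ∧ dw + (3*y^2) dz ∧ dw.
d(omega) = (4*w) dx ∧ dy ∧ dz + (-3*y + 3*z) dx ∧ dz ∧ dw + (-w + z) dx ∧ dy ∧ dw + (6*y) dy ∧ dz ∧ dw

For a 2-form omega = sum_{i<j} g_{ij} dx_i ∧ dx_j, the exterior derivative is
  d(omega) = sum_{i<j} d(g_{ij}) ∧ dx_i ∧ dx_j = sum_{i<j, k} (∂g_{ij}/∂x_k) dx_k ∧ dx_i ∧ dx_j.
Expand each term, using dx_k ∧ dx_i ∧ dx_j = sgn(permutation) dx_{(a)} ∧ dx_{(b)} ∧ dx_{(c)} with (a < b < c) sorted:
  d(w*(-4*y + 3*z)) includes (∂/∂y)(w*(-4*y + 3*z)) dy = (-4*w) dy, which multiplied by dx ∧ dz gives (4*w) dx ∧ dy ∧ dz
  d(w*(-4*y + 3*z)) includes (∂/∂w)(w*(-4*y + 3*z)) dw = (-4*y + 3*z) dw, which multiplied by dx ∧ dz gives (-4*y + 3*z) dx ∧ dz ∧ dw
  d(y*(w - z)) includes (∂/∂y)(y*(w - z)) dy = (w - z) dy, which multiplied by dx ∧ dw gives (-w + z) dx ∧ dy ∧ dw
  d(y*(w - z)) includes (∂/∂z)(y*(w - z)) dz = (-y) dz, which multiplied by dx ∧ dw gives (y) dx ∧ dz ∧ dw
  d(3*y^2) includes (∂/∂y)(3*y^2) dy = (6*y) dy, which multiplied by dz ∧ dw gives (6*y) dy ∧ dz ∧ dw
Collecting like 3-forms: d(omega) = (4*w) dx ∧ dy ∧ dz + (-3*y + 3*z) dx ∧ dz ∧ dw + (-w + z) dx ∧ dy ∧ dw + (6*y) dy ∧ dz ∧ dw.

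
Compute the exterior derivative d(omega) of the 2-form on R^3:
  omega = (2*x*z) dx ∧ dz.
d(omega) = 0

For a 2-form omega = sum_{i<j} g_{ij} dx_i ∧ dx_j, the exterior derivative is
  d(omega) = sum_{i<j} d(g_{ij}) ∧ dx_i ∧ dx_j = sum_{i<j, k} (∂g_{ij}/∂x_k) dx_k ∧ dx_i ∧ dx_j.
Expand each term, using dx_k ∧ dx_i ∧ dx_j = sgn(permutation) dx_{(a)} ∧ dx_{(b)} ∧ dx_{(c)} with (a < b < c) sorted:

Collecting like 3-forms: d(omega) = 0.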